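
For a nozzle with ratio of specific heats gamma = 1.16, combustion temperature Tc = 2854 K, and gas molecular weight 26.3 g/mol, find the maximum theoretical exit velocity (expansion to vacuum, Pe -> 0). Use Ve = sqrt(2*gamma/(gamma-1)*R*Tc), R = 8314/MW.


R = 8314 / 26.3 = 316.12 J/(kg.K)
Ve = sqrt(2 * 1.16 / (1.16 - 1) * 316.12 * 2854) = 3617 m/s

3617 m/s


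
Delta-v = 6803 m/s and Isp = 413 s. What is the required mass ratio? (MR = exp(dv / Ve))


Ve = 413 * 9.81 = 4051.53 m/s
MR = exp(6803 / 4051.53) = 5.361

5.361


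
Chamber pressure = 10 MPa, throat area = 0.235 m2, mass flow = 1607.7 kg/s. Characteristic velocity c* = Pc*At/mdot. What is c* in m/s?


c* = 10e6 * 0.235 / 1607.7 = 1462 m/s

1462 m/s


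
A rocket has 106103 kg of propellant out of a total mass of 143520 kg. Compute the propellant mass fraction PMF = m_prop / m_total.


PMF = 106103 / 143520 = 0.739

0.739


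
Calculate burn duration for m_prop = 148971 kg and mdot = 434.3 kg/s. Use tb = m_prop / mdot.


tb = 148971 / 434.3 = 343.0 s

343.0 s


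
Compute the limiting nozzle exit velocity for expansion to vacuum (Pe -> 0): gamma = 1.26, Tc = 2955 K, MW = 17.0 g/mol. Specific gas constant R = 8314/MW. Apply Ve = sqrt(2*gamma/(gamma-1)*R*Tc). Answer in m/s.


R = 8314 / 17.0 = 489.06 J/(kg.K)
Ve = sqrt(2 * 1.26 / (1.26 - 1) * 489.06 * 2955) = 3743 m/s

3743 m/s


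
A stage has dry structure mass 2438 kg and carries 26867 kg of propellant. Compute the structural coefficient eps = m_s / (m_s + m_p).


eps = 2438 / (2438 + 26867) = 0.0832

0.0832


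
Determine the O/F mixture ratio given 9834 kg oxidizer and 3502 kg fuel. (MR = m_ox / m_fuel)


MR = 9834 / 3502 = 2.81

2.81


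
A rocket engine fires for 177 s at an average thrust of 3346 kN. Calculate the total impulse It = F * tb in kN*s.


It = 3346 * 177 = 592242 kN*s

592242 kN*s


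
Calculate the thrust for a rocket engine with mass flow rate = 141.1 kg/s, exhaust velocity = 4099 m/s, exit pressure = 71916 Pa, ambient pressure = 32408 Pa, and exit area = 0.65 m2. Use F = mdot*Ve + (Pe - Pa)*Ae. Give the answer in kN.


F = 141.1 * 4099 + (71916 - 32408) * 0.65 = 604049.0 N = 604.0 kN

604.0 kN


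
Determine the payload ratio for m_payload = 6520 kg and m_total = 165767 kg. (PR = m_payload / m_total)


PR = 6520 / 165767 = 0.0393

0.0393


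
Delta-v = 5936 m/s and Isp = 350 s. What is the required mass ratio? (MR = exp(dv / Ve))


Ve = 350 * 9.81 = 3433.5 m/s
MR = exp(5936 / 3433.5) = 5.634

5.634


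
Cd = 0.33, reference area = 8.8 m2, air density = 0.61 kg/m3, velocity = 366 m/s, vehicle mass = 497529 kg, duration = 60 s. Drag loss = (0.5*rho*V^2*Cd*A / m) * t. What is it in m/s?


D = 0.5 * 0.61 * 366^2 * 0.33 * 8.8 = 118647.51 N
a = 118647.51 / 497529 = 0.2385 m/s2
dV = 0.2385 * 60 = 14.3 m/s

14.3 m/s


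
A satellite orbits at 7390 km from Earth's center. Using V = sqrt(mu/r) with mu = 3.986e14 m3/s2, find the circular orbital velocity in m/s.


V = sqrt(3.986e14 / 7390000) = 7344 m/s

7344 m/s


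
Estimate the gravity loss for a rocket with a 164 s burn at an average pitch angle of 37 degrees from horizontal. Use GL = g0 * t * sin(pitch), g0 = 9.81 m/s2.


GL = 9.81 * 164 * sin(37 deg) = 968 m/s

968 m/s


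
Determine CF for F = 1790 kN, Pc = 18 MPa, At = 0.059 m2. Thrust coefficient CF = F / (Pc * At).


CF = 1790000 / (18e6 * 0.059) = 1.69

1.69


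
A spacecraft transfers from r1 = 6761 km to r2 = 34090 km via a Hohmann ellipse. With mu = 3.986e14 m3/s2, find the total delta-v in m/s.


V1 = sqrt(mu/r1) = 7678.27 m/s
dV1 = V1*(sqrt(2*r2/(r1+r2)) - 1) = 2241.25 m/s
V2 = sqrt(mu/r2) = 3419.44 m/s
dV2 = V2*(1 - sqrt(2*r1/(r1+r2))) = 1452.12 m/s
Total dV = 3693 m/s

3693 m/s


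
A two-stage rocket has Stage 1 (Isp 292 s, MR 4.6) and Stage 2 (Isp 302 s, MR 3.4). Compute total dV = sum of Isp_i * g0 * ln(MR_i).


dV1 = 292 * 9.81 * ln(4.6) = 4371.4 m/s
dV2 = 302 * 9.81 * ln(3.4) = 3625.6 m/s
Total dV = 4371.4 + 3625.6 = 7997.0 m/s ~ 7997 m/s

7997 m/s


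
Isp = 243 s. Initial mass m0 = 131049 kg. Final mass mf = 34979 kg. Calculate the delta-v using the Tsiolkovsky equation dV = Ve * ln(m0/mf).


Ve = 243 * 9.81 = 2383.83 m/s
dV = 2383.83 * ln(131049/34979) = 3149 m/s

3149 m/s


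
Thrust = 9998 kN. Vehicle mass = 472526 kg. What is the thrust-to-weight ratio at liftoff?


TWR = 9998000 / (472526 * 9.81) = 2.16

2.16


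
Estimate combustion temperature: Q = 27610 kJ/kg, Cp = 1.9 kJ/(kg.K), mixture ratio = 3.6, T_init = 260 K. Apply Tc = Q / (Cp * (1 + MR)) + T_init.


Tc = 27610 / (1.9 * (1 + 3.6)) + 260 = 3419 K

3419 K


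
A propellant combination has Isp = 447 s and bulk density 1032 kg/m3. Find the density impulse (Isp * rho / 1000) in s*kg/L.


rho*Isp = 447 * 1032 / 1000 = 461 s*kg/L

461 s*kg/L


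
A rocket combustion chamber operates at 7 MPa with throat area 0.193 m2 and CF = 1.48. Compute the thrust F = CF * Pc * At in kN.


F = 1.48 * 7e6 * 0.193 = 1.9995e+06 N = 1999.5 kN

1999.5 kN


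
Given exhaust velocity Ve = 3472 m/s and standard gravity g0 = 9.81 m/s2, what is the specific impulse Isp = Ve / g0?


Isp = Ve / g0 = 3472 / 9.81 = 353.9 s

353.9 s


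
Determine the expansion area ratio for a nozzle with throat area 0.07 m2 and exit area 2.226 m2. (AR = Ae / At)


AR = 2.226 / 0.07 = 31.8

31.8


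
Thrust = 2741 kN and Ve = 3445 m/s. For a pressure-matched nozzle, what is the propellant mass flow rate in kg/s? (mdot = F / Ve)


mdot = F / Ve = 2741000 / 3445 = 795.6 kg/s

795.6 kg/s


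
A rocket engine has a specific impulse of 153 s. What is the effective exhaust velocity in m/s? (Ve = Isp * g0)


Ve = Isp * g0 = 153 * 9.81 = 1500.9 m/s

1500.9 m/s


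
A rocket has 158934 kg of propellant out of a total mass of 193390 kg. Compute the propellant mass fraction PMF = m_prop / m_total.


PMF = 158934 / 193390 = 0.822

0.822


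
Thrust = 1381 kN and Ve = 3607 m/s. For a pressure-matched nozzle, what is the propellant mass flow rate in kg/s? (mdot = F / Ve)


mdot = F / Ve = 1381000 / 3607 = 382.9 kg/s

382.9 kg/s


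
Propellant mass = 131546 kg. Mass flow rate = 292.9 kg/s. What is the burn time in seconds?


tb = 131546 / 292.9 = 449.1 s

449.1 s


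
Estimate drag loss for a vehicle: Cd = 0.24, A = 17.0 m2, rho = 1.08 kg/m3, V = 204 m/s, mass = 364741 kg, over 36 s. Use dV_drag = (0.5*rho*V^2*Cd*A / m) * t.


D = 0.5 * 1.08 * 204^2 * 0.24 * 17.0 = 91688.37 N
a = 91688.37 / 364741 = 0.2514 m/s2
dV = 0.2514 * 36 = 9.0 m/s

9.0 m/s


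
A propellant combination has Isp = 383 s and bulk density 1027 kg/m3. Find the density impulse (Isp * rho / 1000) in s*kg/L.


rho*Isp = 383 * 1027 / 1000 = 393 s*kg/L

393 s*kg/L


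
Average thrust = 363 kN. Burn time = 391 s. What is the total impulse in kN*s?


It = 363 * 391 = 141933 kN*s

141933 kN*s


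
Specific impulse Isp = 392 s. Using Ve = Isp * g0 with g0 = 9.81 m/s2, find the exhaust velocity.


Ve = Isp * g0 = 392 * 9.81 = 3845.5 m/s

3845.5 m/s


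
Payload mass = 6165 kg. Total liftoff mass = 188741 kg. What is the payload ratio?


PR = 6165 / 188741 = 0.0327

0.0327


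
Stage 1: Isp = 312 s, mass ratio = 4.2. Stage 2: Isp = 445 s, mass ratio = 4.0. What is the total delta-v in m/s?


dV1 = 312 * 9.81 * ln(4.2) = 4392.4 m/s
dV2 = 445 * 9.81 * ln(4.0) = 6051.8 m/s
Total dV = 4392.4 + 6051.8 = 10444.2 m/s ~ 10444 m/s

10444 m/s


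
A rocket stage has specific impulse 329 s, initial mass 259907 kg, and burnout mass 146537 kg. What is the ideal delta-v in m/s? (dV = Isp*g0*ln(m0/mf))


Ve = 329 * 9.81 = 3227.49 m/s
dV = 3227.49 * ln(259907/146537) = 1849 m/s

1849 m/s


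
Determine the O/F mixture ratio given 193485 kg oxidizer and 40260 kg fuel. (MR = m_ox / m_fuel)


MR = 193485 / 40260 = 4.81

4.81


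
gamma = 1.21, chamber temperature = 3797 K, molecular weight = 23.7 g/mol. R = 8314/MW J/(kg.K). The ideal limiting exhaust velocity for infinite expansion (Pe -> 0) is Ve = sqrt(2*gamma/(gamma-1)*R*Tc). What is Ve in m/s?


R = 8314 / 23.7 = 350.8 J/(kg.K)
Ve = sqrt(2 * 1.21 / (1.21 - 1) * 350.8 * 3797) = 3918 m/s

3918 m/s


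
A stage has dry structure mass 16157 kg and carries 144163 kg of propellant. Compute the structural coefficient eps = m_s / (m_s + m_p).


eps = 16157 / (16157 + 144163) = 0.1008

0.1008


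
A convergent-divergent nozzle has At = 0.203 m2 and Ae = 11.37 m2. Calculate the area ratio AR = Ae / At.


AR = 11.37 / 0.203 = 56.0

56.0


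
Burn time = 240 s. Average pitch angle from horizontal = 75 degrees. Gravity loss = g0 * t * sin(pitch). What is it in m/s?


GL = 9.81 * 240 * sin(75 deg) = 2274 m/s

2274 m/s


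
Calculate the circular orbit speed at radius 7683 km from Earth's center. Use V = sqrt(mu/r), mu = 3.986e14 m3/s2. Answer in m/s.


V = sqrt(3.986e14 / 7683000) = 7203 m/s

7203 m/s


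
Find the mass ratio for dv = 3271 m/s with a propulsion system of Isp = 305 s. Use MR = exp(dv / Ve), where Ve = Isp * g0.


Ve = 305 * 9.81 = 2992.05 m/s
MR = exp(3271 / 2992.05) = 2.984

2.984


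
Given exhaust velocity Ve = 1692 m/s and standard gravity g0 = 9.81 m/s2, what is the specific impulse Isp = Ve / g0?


Isp = Ve / g0 = 1692 / 9.81 = 172.5 s

172.5 s


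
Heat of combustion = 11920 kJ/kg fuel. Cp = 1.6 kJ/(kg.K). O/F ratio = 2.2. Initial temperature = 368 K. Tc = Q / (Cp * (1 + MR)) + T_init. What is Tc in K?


Tc = 11920 / (1.6 * (1 + 2.2)) + 368 = 2696 K

2696 K


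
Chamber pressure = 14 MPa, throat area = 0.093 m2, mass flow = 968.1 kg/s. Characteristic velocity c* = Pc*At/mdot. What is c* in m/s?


c* = 14e6 * 0.093 / 968.1 = 1345 m/s

1345 m/s


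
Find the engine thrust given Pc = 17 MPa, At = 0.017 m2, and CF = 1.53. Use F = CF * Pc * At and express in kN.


F = 1.53 * 17e6 * 0.017 = 442170.0 N = 442.2 kN

442.2 kN


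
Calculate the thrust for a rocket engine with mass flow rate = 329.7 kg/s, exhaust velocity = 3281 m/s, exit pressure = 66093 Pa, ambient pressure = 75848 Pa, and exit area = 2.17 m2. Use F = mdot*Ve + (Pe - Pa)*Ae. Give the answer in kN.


F = 329.7 * 3281 + (66093 - 75848) * 2.17 = 1.0606e+06 N = 1060.6 kN

1060.6 kN


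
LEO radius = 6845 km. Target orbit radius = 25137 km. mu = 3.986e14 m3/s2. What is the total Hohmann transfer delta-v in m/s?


V1 = sqrt(mu/r1) = 7631.01 m/s
dV1 = V1*(sqrt(2*r2/(r1+r2)) - 1) = 1936.54 m/s
V2 = sqrt(mu/r2) = 3982.1 m/s
dV2 = V2*(1 - sqrt(2*r1/(r1+r2))) = 1376.78 m/s
Total dV = 3313 m/s

3313 m/s


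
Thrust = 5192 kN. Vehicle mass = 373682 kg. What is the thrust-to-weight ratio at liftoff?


TWR = 5192000 / (373682 * 9.81) = 1.42

1.42


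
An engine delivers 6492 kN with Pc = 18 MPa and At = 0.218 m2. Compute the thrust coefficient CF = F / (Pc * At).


CF = 6492000 / (18e6 * 0.218) = 1.65

1.65


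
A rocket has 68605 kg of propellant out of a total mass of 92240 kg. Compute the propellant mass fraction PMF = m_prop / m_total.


PMF = 68605 / 92240 = 0.744

0.744


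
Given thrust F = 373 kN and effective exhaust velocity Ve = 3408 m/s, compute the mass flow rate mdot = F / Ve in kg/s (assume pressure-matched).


mdot = F / Ve = 373000 / 3408 = 109.4 kg/s

109.4 kg/s


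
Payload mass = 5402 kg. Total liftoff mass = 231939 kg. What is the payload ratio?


PR = 5402 / 231939 = 0.0233

0.0233


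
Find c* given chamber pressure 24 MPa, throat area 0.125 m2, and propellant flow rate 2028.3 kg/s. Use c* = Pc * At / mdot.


c* = 24e6 * 0.125 / 2028.3 = 1479 m/s

1479 m/s


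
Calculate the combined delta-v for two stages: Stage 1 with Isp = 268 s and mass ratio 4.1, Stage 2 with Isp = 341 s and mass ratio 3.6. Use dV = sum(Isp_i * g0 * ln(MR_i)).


dV1 = 268 * 9.81 * ln(4.1) = 3709.6 m/s
dV2 = 341 * 9.81 * ln(3.6) = 4285.0 m/s
Total dV = 3709.6 + 4285.0 = 7994.6 m/s ~ 7995 m/s

7995 m/s


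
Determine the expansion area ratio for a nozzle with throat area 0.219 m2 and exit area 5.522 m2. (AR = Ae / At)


AR = 5.522 / 0.219 = 25.2

25.2


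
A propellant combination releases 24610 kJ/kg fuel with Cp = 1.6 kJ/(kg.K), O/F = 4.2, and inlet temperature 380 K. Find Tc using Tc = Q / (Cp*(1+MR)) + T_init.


Tc = 24610 / (1.6 * (1 + 4.2)) + 380 = 3338 K

3338 K


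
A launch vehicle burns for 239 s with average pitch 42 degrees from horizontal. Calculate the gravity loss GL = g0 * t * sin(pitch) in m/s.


GL = 9.81 * 239 * sin(42 deg) = 1569 m/s

1569 m/s


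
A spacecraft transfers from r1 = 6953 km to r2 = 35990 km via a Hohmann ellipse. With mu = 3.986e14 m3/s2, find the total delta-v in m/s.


V1 = sqrt(mu/r1) = 7571.51 m/s
dV1 = V1*(sqrt(2*r2/(r1+r2)) - 1) = 2231.11 m/s
V2 = sqrt(mu/r2) = 3327.96 m/s
dV2 = V2*(1 - sqrt(2*r1/(r1+r2))) = 1434.16 m/s
Total dV = 3665 m/s

3665 m/s


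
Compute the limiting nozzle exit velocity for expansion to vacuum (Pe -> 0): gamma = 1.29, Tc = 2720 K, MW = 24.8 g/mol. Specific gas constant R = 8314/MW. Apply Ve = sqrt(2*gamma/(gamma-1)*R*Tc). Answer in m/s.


R = 8314 / 24.8 = 335.24 J/(kg.K)
Ve = sqrt(2 * 1.29 / (1.29 - 1) * 335.24 * 2720) = 2848 m/s

2848 m/s


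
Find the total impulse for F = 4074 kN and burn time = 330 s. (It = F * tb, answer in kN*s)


It = 4074 * 330 = 1344420 kN*s

1344420 kN*s


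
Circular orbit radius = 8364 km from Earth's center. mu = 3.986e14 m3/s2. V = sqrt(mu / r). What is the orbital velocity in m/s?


V = sqrt(3.986e14 / 8364000) = 6903 m/s

6903 m/s


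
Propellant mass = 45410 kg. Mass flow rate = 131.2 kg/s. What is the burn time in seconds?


tb = 45410 / 131.2 = 346.1 s

346.1 s


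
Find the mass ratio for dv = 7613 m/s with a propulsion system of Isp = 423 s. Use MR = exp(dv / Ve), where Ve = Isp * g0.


Ve = 423 * 9.81 = 4149.63 m/s
MR = exp(7613 / 4149.63) = 6.263

6.263


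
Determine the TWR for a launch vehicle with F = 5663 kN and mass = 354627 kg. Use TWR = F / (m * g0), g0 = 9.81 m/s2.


TWR = 5663000 / (354627 * 9.81) = 1.63

1.63


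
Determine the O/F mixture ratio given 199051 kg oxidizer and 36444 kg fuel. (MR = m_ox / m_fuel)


MR = 199051 / 36444 = 5.46

5.46


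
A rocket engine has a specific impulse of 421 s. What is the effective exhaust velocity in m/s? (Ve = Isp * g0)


Ve = Isp * g0 = 421 * 9.81 = 4130.0 m/s

4130.0 m/s


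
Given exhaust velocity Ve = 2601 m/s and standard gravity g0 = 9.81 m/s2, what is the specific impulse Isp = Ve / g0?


Isp = Ve / g0 = 2601 / 9.81 = 265.1 s

265.1 s


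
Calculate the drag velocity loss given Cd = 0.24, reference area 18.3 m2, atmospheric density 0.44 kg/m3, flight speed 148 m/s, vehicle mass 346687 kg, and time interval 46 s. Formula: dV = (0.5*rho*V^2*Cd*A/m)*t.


D = 0.5 * 0.44 * 148^2 * 0.24 * 18.3 = 21164.52 N
a = 21164.52 / 346687 = 0.061 m/s2
dV = 0.061 * 46 = 2.8 m/s

2.8 m/s


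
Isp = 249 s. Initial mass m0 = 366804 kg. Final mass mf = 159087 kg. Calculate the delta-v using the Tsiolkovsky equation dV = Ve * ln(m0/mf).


Ve = 249 * 9.81 = 2442.69 m/s
dV = 2442.69 * ln(366804/159087) = 2041 m/s

2041 m/s


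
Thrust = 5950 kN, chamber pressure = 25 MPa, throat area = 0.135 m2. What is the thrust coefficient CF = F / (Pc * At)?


CF = 5950000 / (25e6 * 0.135) = 1.76

1.76


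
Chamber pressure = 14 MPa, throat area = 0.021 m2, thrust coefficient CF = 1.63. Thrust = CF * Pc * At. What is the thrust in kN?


F = 1.63 * 14e6 * 0.021 = 479220.0 N = 479.2 kN

479.2 kN


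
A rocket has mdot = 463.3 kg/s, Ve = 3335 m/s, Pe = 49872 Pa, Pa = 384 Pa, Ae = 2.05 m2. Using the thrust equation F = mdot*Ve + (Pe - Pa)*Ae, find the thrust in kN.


F = 463.3 * 3335 + (49872 - 384) * 2.05 = 1.6466e+06 N = 1646.6 kN

1646.6 kN


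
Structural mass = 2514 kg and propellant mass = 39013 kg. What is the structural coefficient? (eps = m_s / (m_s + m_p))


eps = 2514 / (2514 + 39013) = 0.0605

0.0605


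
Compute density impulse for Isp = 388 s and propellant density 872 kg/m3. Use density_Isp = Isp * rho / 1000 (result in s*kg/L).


rho*Isp = 388 * 872 / 1000 = 338 s*kg/L

338 s*kg/L


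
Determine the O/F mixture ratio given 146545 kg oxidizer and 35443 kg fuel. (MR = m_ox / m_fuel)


MR = 146545 / 35443 = 4.13

4.13


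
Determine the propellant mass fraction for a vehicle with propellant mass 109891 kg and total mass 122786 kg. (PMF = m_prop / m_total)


PMF = 109891 / 122786 = 0.895

0.895


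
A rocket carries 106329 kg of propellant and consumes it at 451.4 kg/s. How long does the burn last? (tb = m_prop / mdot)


tb = 106329 / 451.4 = 235.6 s

235.6 s


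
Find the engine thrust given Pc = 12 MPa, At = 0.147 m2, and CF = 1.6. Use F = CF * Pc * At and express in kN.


F = 1.6 * 12e6 * 0.147 = 2.8224e+06 N = 2822.4 kN

2822.4 kN


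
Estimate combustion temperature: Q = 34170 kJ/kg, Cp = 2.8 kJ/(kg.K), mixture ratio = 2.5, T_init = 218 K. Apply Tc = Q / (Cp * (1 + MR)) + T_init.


Tc = 34170 / (2.8 * (1 + 2.5)) + 218 = 3705 K

3705 K


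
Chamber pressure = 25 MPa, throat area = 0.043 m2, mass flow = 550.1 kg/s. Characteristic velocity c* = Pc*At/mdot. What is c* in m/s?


c* = 25e6 * 0.043 / 550.1 = 1954 m/s

1954 m/s


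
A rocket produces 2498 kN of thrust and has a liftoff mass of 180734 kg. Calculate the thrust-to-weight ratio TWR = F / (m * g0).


TWR = 2498000 / (180734 * 9.81) = 1.41

1.41


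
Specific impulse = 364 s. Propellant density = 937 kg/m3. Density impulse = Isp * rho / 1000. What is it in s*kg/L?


rho*Isp = 364 * 937 / 1000 = 341 s*kg/L

341 s*kg/L


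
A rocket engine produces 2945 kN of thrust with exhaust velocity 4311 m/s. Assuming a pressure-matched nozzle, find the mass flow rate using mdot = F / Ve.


mdot = F / Ve = 2945000 / 4311 = 683.1 kg/s

683.1 kg/s


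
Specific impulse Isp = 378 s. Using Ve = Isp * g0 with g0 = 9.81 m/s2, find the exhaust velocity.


Ve = Isp * g0 = 378 * 9.81 = 3708.2 m/s

3708.2 m/s


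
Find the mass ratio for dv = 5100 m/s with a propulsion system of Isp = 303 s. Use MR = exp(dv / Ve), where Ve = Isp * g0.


Ve = 303 * 9.81 = 2972.43 m/s
MR = exp(5100 / 2972.43) = 5.561

5.561


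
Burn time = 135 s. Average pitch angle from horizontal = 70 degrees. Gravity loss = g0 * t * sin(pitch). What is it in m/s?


GL = 9.81 * 135 * sin(70 deg) = 1244 m/s

1244 m/s


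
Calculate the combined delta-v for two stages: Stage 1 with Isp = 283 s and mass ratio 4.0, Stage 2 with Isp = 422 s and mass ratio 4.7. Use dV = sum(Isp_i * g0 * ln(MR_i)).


dV1 = 283 * 9.81 * ln(4.0) = 3848.7 m/s
dV2 = 422 * 9.81 * ln(4.7) = 6406.6 m/s
Total dV = 3848.7 + 6406.6 = 10255.3 m/s ~ 10255 m/s

10255 m/s


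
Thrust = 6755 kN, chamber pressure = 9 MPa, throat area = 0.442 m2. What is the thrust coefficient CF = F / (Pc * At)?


CF = 6755000 / (9e6 * 0.442) = 1.7

1.7


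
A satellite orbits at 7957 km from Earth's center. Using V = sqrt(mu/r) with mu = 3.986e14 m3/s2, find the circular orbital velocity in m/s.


V = sqrt(3.986e14 / 7957000) = 7078 m/s

7078 m/s


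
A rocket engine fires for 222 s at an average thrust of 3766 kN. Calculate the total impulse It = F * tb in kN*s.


It = 3766 * 222 = 836052 kN*s

836052 kN*s


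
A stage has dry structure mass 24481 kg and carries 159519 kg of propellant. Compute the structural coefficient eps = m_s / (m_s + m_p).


eps = 24481 / (24481 + 159519) = 0.133

0.133


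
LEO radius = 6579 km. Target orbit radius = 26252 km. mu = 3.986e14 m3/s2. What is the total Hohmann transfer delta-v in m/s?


V1 = sqrt(mu/r1) = 7783.75 m/s
dV1 = V1*(sqrt(2*r2/(r1+r2)) - 1) = 2059.6 m/s
V2 = sqrt(mu/r2) = 3896.61 m/s
dV2 = V2*(1 - sqrt(2*r1/(r1+r2))) = 1429.78 m/s
Total dV = 3489 m/s

3489 m/s


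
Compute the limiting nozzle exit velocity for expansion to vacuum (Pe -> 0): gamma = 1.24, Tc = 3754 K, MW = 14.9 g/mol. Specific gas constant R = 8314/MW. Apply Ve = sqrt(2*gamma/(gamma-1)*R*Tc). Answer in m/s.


R = 8314 / 14.9 = 557.99 J/(kg.K)
Ve = sqrt(2 * 1.24 / (1.24 - 1) * 557.99 * 3754) = 4652 m/s

4652 m/s


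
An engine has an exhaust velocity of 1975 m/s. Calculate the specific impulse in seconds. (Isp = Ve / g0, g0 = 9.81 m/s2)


Isp = Ve / g0 = 1975 / 9.81 = 201.3 s

201.3 s


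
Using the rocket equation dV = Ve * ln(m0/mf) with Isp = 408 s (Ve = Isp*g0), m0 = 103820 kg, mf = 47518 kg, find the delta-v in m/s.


Ve = 408 * 9.81 = 4002.48 m/s
dV = 4002.48 * ln(103820/47518) = 3128 m/s

3128 m/s


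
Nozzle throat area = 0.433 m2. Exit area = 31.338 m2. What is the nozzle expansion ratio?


AR = 31.338 / 0.433 = 72.4

72.4


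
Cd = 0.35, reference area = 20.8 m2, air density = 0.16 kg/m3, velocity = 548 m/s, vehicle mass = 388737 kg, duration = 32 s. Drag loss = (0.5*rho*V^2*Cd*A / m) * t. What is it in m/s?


D = 0.5 * 0.16 * 548^2 * 0.35 * 20.8 = 174897.05 N
a = 174897.05 / 388737 = 0.4499 m/s2
dV = 0.4499 * 32 = 14.4 m/s

14.4 m/s


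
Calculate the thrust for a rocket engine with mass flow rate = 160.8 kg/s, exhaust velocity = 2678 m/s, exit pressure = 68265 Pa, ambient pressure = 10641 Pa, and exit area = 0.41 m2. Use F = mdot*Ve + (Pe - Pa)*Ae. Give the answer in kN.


F = 160.8 * 2678 + (68265 - 10641) * 0.41 = 454248.0 N = 454.2 kN

454.2 kN


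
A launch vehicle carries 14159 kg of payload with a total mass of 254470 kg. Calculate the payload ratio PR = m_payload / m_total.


PR = 14159 / 254470 = 0.0556

0.0556


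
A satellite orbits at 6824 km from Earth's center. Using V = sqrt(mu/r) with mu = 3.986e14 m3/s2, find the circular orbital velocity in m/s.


V = sqrt(3.986e14 / 6824000) = 7643 m/s

7643 m/s


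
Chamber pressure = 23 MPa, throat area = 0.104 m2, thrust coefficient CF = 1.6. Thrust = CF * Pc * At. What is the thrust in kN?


F = 1.6 * 23e6 * 0.104 = 3.8272e+06 N = 3827.2 kN

3827.2 kN


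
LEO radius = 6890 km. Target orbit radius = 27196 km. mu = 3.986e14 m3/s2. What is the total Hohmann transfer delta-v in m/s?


V1 = sqrt(mu/r1) = 7606.05 m/s
dV1 = V1*(sqrt(2*r2/(r1+r2)) - 1) = 2002.07 m/s
V2 = sqrt(mu/r2) = 3828.39 m/s
dV2 = V2*(1 - sqrt(2*r1/(r1+r2))) = 1394.21 m/s
Total dV = 3396 m/s

3396 m/s


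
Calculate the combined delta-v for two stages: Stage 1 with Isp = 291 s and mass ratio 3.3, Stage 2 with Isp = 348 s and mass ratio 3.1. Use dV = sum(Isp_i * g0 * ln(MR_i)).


dV1 = 291 * 9.81 * ln(3.3) = 3408.3 m/s
dV2 = 348 * 9.81 * ln(3.1) = 3862.5 m/s
Total dV = 3408.3 + 3862.5 = 7270.8 m/s ~ 7271 m/s

7271 m/s


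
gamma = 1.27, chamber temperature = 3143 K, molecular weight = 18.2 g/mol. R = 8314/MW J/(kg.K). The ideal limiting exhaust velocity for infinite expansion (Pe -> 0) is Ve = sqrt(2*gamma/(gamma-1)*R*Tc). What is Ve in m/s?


R = 8314 / 18.2 = 456.81 J/(kg.K)
Ve = sqrt(2 * 1.27 / (1.27 - 1) * 456.81 * 3143) = 3675 m/s

3675 m/s


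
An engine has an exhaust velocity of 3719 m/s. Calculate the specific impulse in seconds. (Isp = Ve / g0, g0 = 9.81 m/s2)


Isp = Ve / g0 = 3719 / 9.81 = 379.1 s

379.1 s


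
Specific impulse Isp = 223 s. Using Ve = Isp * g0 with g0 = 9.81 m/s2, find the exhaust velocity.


Ve = Isp * g0 = 223 * 9.81 = 2187.6 m/s

2187.6 m/s


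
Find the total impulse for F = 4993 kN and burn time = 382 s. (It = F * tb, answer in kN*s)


It = 4993 * 382 = 1907326 kN*s

1907326 kN*s


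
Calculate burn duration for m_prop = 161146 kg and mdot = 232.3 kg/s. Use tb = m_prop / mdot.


tb = 161146 / 232.3 = 693.7 s

693.7 s


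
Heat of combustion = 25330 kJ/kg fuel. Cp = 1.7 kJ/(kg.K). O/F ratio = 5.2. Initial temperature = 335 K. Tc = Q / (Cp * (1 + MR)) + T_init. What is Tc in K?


Tc = 25330 / (1.7 * (1 + 5.2)) + 335 = 2738 K

2738 K


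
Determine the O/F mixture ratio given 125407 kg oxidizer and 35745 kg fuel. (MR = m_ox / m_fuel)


MR = 125407 / 35745 = 3.51

3.51


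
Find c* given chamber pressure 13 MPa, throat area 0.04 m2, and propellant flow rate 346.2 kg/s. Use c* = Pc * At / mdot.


c* = 13e6 * 0.04 / 346.2 = 1502 m/s

1502 m/s


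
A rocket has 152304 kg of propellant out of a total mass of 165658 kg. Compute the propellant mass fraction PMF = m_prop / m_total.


PMF = 152304 / 165658 = 0.919

0.919


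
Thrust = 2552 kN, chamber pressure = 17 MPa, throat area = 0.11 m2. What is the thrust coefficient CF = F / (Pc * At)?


CF = 2552000 / (17e6 * 0.11) = 1.36

1.36


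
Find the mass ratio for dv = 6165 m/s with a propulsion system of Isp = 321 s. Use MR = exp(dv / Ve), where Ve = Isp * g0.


Ve = 321 * 9.81 = 3149.01 m/s
MR = exp(6165 / 3149.01) = 7.083

7.083


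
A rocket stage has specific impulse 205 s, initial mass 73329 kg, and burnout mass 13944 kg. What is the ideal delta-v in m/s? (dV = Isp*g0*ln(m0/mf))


Ve = 205 * 9.81 = 2011.05 m/s
dV = 2011.05 * ln(73329/13944) = 3338 m/s

3338 m/s


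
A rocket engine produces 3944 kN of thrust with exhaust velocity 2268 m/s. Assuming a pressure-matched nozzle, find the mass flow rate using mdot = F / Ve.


mdot = F / Ve = 3944000 / 2268 = 1739.0 kg/s

1739.0 kg/s


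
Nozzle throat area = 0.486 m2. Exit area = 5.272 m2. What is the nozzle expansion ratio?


AR = 5.272 / 0.486 = 10.8

10.8


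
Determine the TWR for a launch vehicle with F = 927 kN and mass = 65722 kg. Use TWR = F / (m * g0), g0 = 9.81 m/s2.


TWR = 927000 / (65722 * 9.81) = 1.44

1.44


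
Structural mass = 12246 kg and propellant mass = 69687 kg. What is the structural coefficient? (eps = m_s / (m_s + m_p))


eps = 12246 / (12246 + 69687) = 0.1495

0.1495


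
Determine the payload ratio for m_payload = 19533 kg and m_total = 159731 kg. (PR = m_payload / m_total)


PR = 19533 / 159731 = 0.1223

0.1223


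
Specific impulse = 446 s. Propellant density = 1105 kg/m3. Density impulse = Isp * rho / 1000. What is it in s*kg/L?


rho*Isp = 446 * 1105 / 1000 = 493 s*kg/L

493 s*kg/L


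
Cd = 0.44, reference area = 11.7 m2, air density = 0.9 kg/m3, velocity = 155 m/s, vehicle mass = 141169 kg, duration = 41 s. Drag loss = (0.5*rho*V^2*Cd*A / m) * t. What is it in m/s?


D = 0.5 * 0.9 * 155^2 * 0.44 * 11.7 = 55656.31 N
a = 55656.31 / 141169 = 0.3943 m/s2
dV = 0.3943 * 41 = 16.2 m/s

16.2 m/s


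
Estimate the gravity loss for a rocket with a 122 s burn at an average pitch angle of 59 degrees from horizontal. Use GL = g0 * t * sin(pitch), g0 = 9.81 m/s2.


GL = 9.81 * 122 * sin(59 deg) = 1026 m/s

1026 m/s


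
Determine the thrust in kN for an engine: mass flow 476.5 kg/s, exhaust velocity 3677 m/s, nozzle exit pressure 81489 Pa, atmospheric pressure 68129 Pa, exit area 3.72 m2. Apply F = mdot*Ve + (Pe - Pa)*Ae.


F = 476.5 * 3677 + (81489 - 68129) * 3.72 = 1.8018e+06 N = 1801.8 kN

1801.8 kN


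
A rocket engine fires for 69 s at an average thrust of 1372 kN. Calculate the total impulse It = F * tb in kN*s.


It = 1372 * 69 = 94668 kN*s

94668 kN*s


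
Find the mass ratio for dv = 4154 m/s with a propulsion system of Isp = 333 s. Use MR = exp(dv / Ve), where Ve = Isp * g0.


Ve = 333 * 9.81 = 3266.73 m/s
MR = exp(4154 / 3266.73) = 3.567

3.567


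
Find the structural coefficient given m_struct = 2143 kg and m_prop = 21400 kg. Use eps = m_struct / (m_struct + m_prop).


eps = 2143 / (2143 + 21400) = 0.091

0.091


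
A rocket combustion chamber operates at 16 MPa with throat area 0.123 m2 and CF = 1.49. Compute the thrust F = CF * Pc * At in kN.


F = 1.49 * 16e6 * 0.123 = 2.9323e+06 N = 2932.3 kN

2932.3 kN


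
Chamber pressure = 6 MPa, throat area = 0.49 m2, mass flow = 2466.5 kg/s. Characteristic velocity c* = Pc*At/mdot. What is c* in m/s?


c* = 6e6 * 0.49 / 2466.5 = 1192 m/s

1192 m/s


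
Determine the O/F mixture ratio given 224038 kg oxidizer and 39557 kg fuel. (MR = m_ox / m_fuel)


MR = 224038 / 39557 = 5.66

5.66


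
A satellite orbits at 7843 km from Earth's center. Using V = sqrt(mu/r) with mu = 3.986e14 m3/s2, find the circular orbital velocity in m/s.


V = sqrt(3.986e14 / 7843000) = 7129 m/s

7129 m/s


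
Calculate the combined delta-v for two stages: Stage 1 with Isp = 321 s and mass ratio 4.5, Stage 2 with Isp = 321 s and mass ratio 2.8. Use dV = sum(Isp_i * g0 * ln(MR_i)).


dV1 = 321 * 9.81 * ln(4.5) = 4736.4 m/s
dV2 = 321 * 9.81 * ln(2.8) = 3242.3 m/s
Total dV = 4736.4 + 3242.3 = 7978.7 m/s ~ 7979 m/s

7979 m/s


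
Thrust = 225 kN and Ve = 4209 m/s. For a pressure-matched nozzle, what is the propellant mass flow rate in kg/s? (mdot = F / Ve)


mdot = F / Ve = 225000 / 4209 = 53.5 kg/s

53.5 kg/s


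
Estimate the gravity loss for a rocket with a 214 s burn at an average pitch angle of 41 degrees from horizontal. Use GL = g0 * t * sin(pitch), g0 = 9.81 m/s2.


GL = 9.81 * 214 * sin(41 deg) = 1377 m/s

1377 m/s


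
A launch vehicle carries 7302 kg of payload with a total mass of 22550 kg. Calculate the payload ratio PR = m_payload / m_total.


PR = 7302 / 22550 = 0.3238

0.3238


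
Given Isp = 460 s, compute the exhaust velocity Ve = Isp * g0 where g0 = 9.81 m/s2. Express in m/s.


Ve = Isp * g0 = 460 * 9.81 = 4512.6 m/s

4512.6 m/s


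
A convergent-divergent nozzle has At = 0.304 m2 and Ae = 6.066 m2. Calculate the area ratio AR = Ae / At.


AR = 6.066 / 0.304 = 20.0

20.0


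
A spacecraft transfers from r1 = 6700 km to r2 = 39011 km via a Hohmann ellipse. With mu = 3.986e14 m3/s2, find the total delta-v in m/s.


V1 = sqrt(mu/r1) = 7713.14 m/s
dV1 = V1*(sqrt(2*r2/(r1+r2)) - 1) = 2363.82 m/s
V2 = sqrt(mu/r2) = 3196.5 m/s
dV2 = V2*(1 - sqrt(2*r1/(r1+r2))) = 1465.82 m/s
Total dV = 3830 m/s

3830 m/s


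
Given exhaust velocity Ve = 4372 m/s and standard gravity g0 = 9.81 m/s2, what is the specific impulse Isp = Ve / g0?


Isp = Ve / g0 = 4372 / 9.81 = 445.7 s

445.7 s


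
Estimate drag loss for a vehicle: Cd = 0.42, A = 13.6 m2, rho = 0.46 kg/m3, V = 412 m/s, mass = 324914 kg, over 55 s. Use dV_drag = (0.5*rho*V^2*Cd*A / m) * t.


D = 0.5 * 0.46 * 412^2 * 0.42 * 13.6 = 223002.88 N
a = 223002.88 / 324914 = 0.6863 m/s2
dV = 0.6863 * 55 = 37.7 m/s

37.7 m/s


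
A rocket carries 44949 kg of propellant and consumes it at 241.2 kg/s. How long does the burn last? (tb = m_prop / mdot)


tb = 44949 / 241.2 = 186.4 s

186.4 s


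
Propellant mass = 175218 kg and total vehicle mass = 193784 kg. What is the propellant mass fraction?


PMF = 175218 / 193784 = 0.904

0.904


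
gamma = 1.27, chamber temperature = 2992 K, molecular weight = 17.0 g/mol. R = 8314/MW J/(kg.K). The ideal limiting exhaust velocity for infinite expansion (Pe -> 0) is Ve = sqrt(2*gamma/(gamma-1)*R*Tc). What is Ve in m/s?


R = 8314 / 17.0 = 489.06 J/(kg.K)
Ve = sqrt(2 * 1.27 / (1.27 - 1) * 489.06 * 2992) = 3710 m/s

3710 m/s


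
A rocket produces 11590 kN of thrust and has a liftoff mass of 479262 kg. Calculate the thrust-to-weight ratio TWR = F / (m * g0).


TWR = 11590000 / (479262 * 9.81) = 2.47

2.47


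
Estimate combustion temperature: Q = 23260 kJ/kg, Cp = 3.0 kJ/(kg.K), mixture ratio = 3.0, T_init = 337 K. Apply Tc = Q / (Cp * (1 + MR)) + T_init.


Tc = 23260 / (3.0 * (1 + 3.0)) + 337 = 2275 K

2275 K


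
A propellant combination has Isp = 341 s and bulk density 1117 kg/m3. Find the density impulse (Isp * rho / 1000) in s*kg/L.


rho*Isp = 341 * 1117 / 1000 = 381 s*kg/L

381 s*kg/L


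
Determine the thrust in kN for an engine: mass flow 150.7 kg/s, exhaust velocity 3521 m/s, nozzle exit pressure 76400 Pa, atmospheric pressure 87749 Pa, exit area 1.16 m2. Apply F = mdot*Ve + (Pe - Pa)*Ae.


F = 150.7 * 3521 + (76400 - 87749) * 1.16 = 517450.0 N = 517.5 kN

517.5 kN


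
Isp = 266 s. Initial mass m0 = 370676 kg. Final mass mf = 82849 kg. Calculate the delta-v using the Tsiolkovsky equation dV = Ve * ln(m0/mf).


Ve = 266 * 9.81 = 2609.46 m/s
dV = 2609.46 * ln(370676/82849) = 3910 m/s

3910 m/s


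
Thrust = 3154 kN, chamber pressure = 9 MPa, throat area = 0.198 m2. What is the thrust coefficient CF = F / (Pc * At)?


CF = 3154000 / (9e6 * 0.198) = 1.77

1.77


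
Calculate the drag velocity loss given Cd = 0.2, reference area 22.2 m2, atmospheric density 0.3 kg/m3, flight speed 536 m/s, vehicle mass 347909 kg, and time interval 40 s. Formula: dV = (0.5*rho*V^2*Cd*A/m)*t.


D = 0.5 * 0.3 * 536^2 * 0.2 * 22.2 = 191339.14 N
a = 191339.14 / 347909 = 0.55 m/s2
dV = 0.55 * 40 = 22.0 m/s

22.0 m/s


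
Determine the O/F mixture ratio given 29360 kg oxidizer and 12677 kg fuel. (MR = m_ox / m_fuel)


MR = 29360 / 12677 = 2.32

2.32


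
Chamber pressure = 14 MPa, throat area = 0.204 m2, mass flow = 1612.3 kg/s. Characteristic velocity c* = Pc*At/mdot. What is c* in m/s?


c* = 14e6 * 0.204 / 1612.3 = 1771 m/s

1771 m/s


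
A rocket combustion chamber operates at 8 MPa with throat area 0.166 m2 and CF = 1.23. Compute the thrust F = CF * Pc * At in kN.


F = 1.23 * 8e6 * 0.166 = 1.6334e+06 N = 1633.4 kN

1633.4 kN


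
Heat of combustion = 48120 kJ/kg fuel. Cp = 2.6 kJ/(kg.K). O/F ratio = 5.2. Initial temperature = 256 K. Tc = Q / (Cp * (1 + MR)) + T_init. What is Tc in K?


Tc = 48120 / (2.6 * (1 + 5.2)) + 256 = 3241 K

3241 K


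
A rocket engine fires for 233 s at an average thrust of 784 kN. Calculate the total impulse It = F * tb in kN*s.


It = 784 * 233 = 182672 kN*s

182672 kN*s


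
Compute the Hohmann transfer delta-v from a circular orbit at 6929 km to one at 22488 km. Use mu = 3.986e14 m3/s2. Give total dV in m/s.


V1 = sqrt(mu/r1) = 7584.61 m/s
dV1 = V1*(sqrt(2*r2/(r1+r2)) - 1) = 1793.7 m/s
V2 = sqrt(mu/r2) = 4210.11 m/s
dV2 = V2*(1 - sqrt(2*r1/(r1+r2))) = 1320.46 m/s
Total dV = 3114 m/s

3114 m/s


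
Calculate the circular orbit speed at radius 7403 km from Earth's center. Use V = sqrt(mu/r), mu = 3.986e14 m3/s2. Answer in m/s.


V = sqrt(3.986e14 / 7403000) = 7338 m/s

7338 m/s


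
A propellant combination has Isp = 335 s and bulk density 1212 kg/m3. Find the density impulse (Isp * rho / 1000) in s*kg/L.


rho*Isp = 335 * 1212 / 1000 = 406 s*kg/L

406 s*kg/L


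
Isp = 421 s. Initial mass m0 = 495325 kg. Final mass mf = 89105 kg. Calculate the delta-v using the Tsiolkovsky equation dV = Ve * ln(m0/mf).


Ve = 421 * 9.81 = 4130.01 m/s
dV = 4130.01 * ln(495325/89105) = 7085 m/s

7085 m/s


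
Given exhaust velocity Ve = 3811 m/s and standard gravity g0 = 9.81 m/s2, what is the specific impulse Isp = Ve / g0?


Isp = Ve / g0 = 3811 / 9.81 = 388.5 s

388.5 s


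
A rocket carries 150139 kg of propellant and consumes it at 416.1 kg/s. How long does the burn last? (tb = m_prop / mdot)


tb = 150139 / 416.1 = 360.8 s

360.8 s


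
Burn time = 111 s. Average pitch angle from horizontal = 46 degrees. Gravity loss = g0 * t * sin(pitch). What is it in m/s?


GL = 9.81 * 111 * sin(46 deg) = 783 m/s

783 m/s


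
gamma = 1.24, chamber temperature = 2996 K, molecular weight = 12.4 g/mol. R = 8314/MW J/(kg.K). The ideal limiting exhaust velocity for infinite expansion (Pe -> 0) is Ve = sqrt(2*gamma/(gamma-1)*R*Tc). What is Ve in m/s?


R = 8314 / 12.4 = 670.48 J/(kg.K)
Ve = sqrt(2 * 1.24 / (1.24 - 1) * 670.48 * 2996) = 4556 m/s

4556 m/s


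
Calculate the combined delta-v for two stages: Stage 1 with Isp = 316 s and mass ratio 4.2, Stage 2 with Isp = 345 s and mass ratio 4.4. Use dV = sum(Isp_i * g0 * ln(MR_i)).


dV1 = 316 * 9.81 * ln(4.2) = 4448.7 m/s
dV2 = 345 * 9.81 * ln(4.4) = 5014.4 m/s
Total dV = 4448.7 + 5014.4 = 9463.1 m/s ~ 9463 m/s

9463 m/s


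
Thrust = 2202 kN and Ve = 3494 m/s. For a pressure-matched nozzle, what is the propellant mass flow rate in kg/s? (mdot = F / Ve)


mdot = F / Ve = 2202000 / 3494 = 630.2 kg/s

630.2 kg/s


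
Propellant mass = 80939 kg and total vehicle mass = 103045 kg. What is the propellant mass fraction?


PMF = 80939 / 103045 = 0.785

0.785


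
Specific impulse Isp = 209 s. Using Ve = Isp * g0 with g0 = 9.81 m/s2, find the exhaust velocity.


Ve = Isp * g0 = 209 * 9.81 = 2050.3 m/s

2050.3 m/s


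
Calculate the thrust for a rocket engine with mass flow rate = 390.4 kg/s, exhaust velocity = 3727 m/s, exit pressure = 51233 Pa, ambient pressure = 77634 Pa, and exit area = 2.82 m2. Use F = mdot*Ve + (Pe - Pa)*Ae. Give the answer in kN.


F = 390.4 * 3727 + (51233 - 77634) * 2.82 = 1.3806e+06 N = 1380.6 kN

1380.6 kN


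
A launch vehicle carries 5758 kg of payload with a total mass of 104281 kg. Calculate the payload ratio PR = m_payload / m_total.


PR = 5758 / 104281 = 0.0552

0.0552


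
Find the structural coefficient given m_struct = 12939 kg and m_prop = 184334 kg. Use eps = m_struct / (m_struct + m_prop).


eps = 12939 / (12939 + 184334) = 0.0656

0.0656


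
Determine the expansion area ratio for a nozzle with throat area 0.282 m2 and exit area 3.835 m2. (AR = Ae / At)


AR = 3.835 / 0.282 = 13.6

13.6


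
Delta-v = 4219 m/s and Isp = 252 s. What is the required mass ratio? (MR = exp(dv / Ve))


Ve = 252 * 9.81 = 2472.12 m/s
MR = exp(4219 / 2472.12) = 5.51

5.51


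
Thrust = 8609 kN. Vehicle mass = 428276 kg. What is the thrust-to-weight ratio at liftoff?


TWR = 8609000 / (428276 * 9.81) = 2.05

2.05


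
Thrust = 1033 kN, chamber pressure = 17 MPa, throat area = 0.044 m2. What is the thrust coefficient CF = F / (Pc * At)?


CF = 1033000 / (17e6 * 0.044) = 1.38

1.38


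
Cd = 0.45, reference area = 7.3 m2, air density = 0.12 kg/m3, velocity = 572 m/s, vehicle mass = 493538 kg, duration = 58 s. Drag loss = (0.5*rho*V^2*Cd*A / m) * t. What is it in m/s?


D = 0.5 * 0.12 * 572^2 * 0.45 * 7.3 = 64487.97 N
a = 64487.97 / 493538 = 0.1307 m/s2
dV = 0.1307 * 58 = 7.6 m/s

7.6 m/s


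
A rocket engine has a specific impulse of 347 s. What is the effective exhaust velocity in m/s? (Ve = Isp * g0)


Ve = Isp * g0 = 347 * 9.81 = 3404.1 m/s

3404.1 m/s


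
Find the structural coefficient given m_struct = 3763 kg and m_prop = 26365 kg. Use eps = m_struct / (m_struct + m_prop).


eps = 3763 / (3763 + 26365) = 0.1249

0.1249


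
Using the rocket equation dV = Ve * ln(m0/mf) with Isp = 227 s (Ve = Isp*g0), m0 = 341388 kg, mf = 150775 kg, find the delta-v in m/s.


Ve = 227 * 9.81 = 2226.87 m/s
dV = 2226.87 * ln(341388/150775) = 1820 m/s

1820 m/s


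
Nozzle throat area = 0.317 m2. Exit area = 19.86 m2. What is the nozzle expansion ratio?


AR = 19.86 / 0.317 = 62.6

62.6


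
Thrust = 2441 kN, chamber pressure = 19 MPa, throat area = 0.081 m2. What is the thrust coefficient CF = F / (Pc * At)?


CF = 2441000 / (19e6 * 0.081) = 1.59

1.59


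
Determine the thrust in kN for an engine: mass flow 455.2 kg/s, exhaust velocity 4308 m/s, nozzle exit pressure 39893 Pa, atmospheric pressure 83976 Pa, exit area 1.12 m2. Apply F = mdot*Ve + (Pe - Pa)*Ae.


F = 455.2 * 4308 + (39893 - 83976) * 1.12 = 1.9116e+06 N = 1911.6 kN

1911.6 kN


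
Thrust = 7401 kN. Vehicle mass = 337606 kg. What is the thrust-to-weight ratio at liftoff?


TWR = 7401000 / (337606 * 9.81) = 2.23

2.23


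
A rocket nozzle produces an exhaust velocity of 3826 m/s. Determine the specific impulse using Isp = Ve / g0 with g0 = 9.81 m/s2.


Isp = Ve / g0 = 3826 / 9.81 = 390.0 s

390.0 s


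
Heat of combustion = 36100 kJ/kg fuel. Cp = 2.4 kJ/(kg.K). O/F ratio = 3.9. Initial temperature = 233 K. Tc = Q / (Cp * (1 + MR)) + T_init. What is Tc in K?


Tc = 36100 / (2.4 * (1 + 3.9)) + 233 = 3303 K

3303 K


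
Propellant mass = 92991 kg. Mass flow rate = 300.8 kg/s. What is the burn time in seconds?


tb = 92991 / 300.8 = 309.1 s

309.1 s
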